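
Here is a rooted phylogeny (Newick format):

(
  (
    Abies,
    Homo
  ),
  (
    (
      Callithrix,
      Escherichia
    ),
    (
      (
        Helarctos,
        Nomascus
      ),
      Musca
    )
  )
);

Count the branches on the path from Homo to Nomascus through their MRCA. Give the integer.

The MRCA of Homo and Nomascus is the root of the tree.
From Homo up to that node: 2 branches. From Nomascus up to the same node: 4 branches. Total: 2 + 4 = 6.

6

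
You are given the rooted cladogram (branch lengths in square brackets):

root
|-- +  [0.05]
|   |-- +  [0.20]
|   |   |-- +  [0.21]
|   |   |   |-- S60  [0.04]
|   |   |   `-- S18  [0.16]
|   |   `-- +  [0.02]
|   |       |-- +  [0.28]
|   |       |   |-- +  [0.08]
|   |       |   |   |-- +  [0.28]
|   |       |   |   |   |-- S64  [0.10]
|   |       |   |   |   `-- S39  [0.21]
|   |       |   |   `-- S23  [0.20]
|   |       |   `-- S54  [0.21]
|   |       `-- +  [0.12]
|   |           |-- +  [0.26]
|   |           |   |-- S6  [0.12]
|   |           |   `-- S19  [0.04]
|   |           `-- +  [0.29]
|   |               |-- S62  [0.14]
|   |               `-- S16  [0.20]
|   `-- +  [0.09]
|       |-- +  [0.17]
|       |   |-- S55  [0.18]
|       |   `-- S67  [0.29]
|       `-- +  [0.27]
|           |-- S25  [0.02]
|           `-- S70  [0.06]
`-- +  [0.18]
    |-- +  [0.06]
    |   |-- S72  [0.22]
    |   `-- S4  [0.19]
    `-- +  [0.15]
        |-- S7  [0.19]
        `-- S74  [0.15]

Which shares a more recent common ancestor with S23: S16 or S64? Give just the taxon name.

S64

The MRCA of S23 and S64 subtends ((S64,S39),S23) (3 taxa).
The MRCA of S23 and S16 subtends ((((S64,S39),S23),S54),((S6,S19),(S62,S16))) (8 taxa).
The first is nested inside the second, so S23 shares a more recent common ancestor with S64.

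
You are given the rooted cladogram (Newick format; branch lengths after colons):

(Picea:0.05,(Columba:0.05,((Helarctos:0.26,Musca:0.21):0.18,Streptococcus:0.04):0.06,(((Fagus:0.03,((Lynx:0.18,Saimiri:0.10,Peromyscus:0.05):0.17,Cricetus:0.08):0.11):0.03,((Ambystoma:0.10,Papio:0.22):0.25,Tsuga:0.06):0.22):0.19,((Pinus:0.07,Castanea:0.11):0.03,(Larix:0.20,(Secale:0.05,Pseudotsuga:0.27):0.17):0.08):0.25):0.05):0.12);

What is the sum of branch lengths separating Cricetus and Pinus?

The path runs Cricetus → … → MRCA → … → Pinus; the MRCA is the node subtending (((Fagus,((Lynx,Saimiri,Peromyscus),Cricetus)),((Ambystoma,Papio),Tsuga)),((Pinus,Castanea),(Larix,(Secale,Pseudotsuga)))).
Branch lengths along that path: 0.08 + 0.11 + 0.03 + 0.19 + 0.25 + 0.03 + 0.07 = 0.76.

0.76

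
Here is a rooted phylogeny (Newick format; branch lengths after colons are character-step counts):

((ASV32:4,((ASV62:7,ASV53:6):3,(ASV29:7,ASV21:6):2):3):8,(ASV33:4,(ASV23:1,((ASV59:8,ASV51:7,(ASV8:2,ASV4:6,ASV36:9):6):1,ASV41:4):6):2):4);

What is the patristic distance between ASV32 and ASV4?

The path runs ASV32 → … → MRCA → … → ASV4; the MRCA is the root of the tree.
Branch lengths along that path: 4 + 8 + 4 + 2 + 6 + 1 + 6 + 6 = 37.

37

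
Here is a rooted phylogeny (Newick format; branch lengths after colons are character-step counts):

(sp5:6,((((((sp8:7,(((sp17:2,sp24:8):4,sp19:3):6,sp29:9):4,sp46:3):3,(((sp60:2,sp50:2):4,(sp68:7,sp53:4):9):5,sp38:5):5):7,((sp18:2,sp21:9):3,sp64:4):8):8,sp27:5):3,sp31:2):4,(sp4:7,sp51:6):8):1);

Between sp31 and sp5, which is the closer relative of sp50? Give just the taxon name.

The MRCA of sp50 and sp31 subtends (((((sp8,(((sp17,sp24),sp19),sp29),sp46),(((sp60,sp50),(sp68,sp53)),sp38)),((sp18,sp21),sp64)),sp27),sp31) (16 taxa).
The MRCA of sp50 and sp5 is the root, subtending the entire tree (19 taxa).
The first is nested inside the second, so sp50 shares a more recent common ancestor with sp31.

sp31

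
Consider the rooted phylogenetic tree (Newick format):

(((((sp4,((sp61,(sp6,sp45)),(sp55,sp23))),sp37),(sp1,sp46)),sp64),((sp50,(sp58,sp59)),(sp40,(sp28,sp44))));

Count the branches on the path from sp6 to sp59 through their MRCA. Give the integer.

12

The MRCA of sp6 and sp59 is the root of the tree.
From sp6 up to that node: 8 branches. From sp59 up to the same node: 4 branches. Total: 8 + 4 = 12.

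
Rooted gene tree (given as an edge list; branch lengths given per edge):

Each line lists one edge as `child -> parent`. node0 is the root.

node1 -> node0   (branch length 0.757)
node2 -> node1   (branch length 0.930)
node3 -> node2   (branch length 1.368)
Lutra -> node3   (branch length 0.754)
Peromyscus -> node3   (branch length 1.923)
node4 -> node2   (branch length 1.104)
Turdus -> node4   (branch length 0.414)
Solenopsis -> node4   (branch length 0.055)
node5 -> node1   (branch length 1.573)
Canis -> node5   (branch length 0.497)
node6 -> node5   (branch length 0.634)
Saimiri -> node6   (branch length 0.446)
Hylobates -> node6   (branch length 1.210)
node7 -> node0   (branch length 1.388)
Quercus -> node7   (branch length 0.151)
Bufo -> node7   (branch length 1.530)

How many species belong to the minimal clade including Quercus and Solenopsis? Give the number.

9

The MRCA of Quercus and Solenopsis is the root, so the clade is the entire tree.
That clade contains 9 terminal taxa: Bufo, Canis, Hylobates, Lutra, Peromyscus, Quercus, Saimiri, Solenopsis, Turdus.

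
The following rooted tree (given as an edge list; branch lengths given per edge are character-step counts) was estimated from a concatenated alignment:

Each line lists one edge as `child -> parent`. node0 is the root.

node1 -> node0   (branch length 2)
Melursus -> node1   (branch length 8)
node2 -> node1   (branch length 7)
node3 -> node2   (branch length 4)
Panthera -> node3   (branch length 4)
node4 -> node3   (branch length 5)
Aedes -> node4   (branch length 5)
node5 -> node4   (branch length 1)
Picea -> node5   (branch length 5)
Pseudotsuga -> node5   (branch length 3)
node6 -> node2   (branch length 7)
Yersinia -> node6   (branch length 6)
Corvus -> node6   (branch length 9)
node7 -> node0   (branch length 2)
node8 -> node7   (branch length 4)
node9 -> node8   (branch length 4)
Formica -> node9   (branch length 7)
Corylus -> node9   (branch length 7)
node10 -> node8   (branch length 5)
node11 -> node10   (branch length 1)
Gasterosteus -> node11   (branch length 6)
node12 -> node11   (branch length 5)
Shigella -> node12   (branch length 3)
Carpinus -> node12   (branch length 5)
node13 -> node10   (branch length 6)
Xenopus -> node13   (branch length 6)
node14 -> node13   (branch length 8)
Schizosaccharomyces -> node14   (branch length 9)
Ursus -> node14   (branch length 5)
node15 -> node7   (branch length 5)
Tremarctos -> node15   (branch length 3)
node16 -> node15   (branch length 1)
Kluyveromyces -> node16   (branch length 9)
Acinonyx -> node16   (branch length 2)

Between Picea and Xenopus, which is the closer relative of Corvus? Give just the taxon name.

The MRCA of Corvus and Picea subtends ((Panthera,(Aedes,(Picea,Pseudotsuga))),(Yersinia,Corvus)) (6 taxa).
The MRCA of Corvus and Xenopus is the root, subtending the entire tree (18 taxa).
The first is nested inside the second, so Corvus shares a more recent common ancestor with Picea.

Picea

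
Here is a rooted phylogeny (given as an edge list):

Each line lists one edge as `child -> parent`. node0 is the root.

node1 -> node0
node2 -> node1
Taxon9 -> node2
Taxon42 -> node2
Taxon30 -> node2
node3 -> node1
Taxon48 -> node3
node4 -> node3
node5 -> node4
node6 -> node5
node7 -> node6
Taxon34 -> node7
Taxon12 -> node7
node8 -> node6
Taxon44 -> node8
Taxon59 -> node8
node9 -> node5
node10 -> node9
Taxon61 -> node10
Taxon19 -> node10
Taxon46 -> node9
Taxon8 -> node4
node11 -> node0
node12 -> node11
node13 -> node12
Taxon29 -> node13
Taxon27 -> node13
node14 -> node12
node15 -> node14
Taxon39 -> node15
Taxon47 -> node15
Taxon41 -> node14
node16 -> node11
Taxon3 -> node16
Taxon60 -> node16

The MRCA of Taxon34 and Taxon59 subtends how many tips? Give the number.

4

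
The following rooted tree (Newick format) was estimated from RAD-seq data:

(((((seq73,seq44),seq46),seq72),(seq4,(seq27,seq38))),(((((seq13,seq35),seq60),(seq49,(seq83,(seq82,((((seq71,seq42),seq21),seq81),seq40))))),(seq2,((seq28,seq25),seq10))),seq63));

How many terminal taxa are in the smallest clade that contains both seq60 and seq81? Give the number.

11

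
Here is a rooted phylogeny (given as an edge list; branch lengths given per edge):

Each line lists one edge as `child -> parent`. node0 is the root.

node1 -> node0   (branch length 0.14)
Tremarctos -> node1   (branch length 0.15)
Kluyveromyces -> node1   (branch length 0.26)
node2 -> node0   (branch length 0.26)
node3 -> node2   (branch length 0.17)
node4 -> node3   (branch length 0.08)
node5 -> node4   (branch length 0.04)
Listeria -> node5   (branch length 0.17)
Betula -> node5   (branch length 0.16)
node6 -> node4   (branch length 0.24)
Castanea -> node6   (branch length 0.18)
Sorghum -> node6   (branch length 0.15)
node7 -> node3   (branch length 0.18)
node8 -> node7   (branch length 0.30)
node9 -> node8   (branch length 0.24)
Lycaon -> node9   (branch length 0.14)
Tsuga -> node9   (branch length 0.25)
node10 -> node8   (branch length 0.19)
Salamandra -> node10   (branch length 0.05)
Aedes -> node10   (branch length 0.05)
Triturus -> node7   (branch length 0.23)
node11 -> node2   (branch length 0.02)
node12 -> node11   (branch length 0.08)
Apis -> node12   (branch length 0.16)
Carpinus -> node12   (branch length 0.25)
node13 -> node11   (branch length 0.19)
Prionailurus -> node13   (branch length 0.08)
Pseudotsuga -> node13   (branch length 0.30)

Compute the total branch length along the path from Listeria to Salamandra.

1.01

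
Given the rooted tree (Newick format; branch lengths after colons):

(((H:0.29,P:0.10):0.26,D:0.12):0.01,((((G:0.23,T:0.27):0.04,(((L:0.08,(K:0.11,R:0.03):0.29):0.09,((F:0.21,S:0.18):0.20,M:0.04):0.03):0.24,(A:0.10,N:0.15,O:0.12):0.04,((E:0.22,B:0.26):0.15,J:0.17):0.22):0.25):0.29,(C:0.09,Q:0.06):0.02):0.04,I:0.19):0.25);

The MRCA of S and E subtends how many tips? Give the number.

The MRCA of S and E is the node subtending (((L,(K,R)),((F,S),M)),(A,N,O),((E,B),J)).
That clade contains 12 terminal taxa: A, B, E, F, J, K, L, M, N, O, R, S.

12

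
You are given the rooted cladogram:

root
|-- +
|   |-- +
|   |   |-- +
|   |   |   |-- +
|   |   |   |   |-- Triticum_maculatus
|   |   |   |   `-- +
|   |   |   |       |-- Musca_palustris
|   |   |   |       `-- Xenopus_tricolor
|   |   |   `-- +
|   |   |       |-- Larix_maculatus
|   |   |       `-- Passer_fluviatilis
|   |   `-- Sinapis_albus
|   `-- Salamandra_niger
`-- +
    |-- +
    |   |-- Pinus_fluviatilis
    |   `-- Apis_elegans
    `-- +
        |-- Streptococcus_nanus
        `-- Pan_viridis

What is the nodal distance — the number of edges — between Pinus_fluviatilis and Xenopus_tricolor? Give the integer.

The MRCA of Pinus_fluviatilis and Xenopus_tricolor is the root of the tree.
From Pinus_fluviatilis up to that node: 3 branches. From Xenopus_tricolor up to the same node: 6 branches. Total: 3 + 6 = 9.

9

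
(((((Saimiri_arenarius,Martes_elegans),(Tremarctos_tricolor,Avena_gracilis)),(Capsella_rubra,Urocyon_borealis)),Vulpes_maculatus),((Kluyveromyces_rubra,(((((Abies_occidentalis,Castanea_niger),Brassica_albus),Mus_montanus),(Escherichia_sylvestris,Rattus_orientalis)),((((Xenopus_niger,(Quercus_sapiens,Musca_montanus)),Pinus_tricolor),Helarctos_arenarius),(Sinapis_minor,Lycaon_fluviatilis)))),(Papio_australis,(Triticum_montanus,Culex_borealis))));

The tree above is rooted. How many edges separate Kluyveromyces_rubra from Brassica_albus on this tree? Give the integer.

The MRCA of Kluyveromyces_rubra and Brassica_albus is the node subtending (Kluyveromyces_rubra,(((((Abies_occidentalis,Castanea_niger),Brassica_albus),Mus_montanus),(Escherichia_sylvestris,Rattus_orientalis)),((((Xenopus_niger,(Quercus_sapiens,Musca_montanus)),Pinus_tricolor),Helarctos_arenarius),(Sinapis_minor,Lycaon_fluviatilis)))).
From Kluyveromyces_rubra up to that node: 1 branch. From Brassica_albus up to the same node: 5 branches. Total: 1 + 5 = 6.

6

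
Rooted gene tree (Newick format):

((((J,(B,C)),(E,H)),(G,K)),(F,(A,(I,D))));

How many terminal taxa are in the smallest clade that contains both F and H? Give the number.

The MRCA of F and H is the root, so the clade is the entire tree.
That clade contains 11 terminal taxa: A, B, C, D, E, F, G, H, I, J, K.

11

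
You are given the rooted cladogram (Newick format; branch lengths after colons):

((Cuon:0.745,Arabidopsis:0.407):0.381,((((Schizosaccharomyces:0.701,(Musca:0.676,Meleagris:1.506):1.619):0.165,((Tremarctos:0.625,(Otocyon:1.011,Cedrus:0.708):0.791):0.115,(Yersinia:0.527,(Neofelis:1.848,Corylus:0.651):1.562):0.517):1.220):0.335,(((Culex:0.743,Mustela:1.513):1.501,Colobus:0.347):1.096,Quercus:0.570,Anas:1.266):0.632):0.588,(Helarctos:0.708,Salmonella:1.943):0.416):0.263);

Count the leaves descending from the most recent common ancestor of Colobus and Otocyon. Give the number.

The MRCA of Colobus and Otocyon is the node subtending (((Schizosaccharomyces,(Musca,Meleagris)),((Tremarctos,(Otocyon,Cedrus)),(Yersinia,(Neofelis,Corylus)))),(((Culex,Mustela),Colobus),Quercus,Anas)).
That clade contains 14 terminal taxa: Anas, Cedrus, Colobus, Corylus, Culex, Meleagris, Musca, Mustela, Neofelis, Otocyon, Quercus, Schizosaccharomyces, Tremarctos, Yersinia.

14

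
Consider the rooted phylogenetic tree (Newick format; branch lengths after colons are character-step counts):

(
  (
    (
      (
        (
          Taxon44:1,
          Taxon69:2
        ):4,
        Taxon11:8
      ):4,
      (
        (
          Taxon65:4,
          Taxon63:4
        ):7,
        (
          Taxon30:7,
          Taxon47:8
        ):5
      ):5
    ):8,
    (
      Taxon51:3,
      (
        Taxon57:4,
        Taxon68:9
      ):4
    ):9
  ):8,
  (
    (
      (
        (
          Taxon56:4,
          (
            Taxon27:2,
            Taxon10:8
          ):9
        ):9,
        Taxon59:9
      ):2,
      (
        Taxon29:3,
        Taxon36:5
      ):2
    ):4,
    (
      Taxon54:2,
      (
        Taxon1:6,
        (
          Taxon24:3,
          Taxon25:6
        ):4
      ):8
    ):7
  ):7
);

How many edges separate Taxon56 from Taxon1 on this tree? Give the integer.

The MRCA of Taxon56 and Taxon1 is the node subtending ((((Taxon56,(Taxon27,Taxon10)),Taxon59),(Taxon29,Taxon36)),(Taxon54,(Taxon1,(Taxon24,Taxon25)))).
From Taxon56 up to that node: 4 branches. From Taxon1 up to the same node: 3 branches. Total: 4 + 3 = 7.

7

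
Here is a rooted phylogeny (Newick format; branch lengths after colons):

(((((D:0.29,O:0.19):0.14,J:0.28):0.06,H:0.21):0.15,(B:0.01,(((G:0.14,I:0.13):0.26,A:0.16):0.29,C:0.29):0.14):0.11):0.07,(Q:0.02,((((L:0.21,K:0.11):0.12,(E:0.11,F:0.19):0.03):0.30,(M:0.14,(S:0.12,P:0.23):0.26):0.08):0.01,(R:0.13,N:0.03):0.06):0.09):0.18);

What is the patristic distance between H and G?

1.30

The path runs H → … → MRCA → … → G; the MRCA is the node subtending ((((D,O),J),H),(B,(((G,I),A),C))).
Branch lengths along that path: 0.21 + 0.15 + 0.11 + 0.14 + 0.29 + 0.26 + 0.14 = 1.30.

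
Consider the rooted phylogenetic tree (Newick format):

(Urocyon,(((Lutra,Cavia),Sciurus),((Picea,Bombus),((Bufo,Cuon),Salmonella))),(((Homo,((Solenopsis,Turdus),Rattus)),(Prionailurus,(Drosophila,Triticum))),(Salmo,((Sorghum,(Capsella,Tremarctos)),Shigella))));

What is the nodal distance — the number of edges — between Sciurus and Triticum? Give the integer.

8

The MRCA of Sciurus and Triticum is the root of the tree.
From Sciurus up to that node: 3 branches. From Triticum up to the same node: 5 branches. Total: 3 + 5 = 8.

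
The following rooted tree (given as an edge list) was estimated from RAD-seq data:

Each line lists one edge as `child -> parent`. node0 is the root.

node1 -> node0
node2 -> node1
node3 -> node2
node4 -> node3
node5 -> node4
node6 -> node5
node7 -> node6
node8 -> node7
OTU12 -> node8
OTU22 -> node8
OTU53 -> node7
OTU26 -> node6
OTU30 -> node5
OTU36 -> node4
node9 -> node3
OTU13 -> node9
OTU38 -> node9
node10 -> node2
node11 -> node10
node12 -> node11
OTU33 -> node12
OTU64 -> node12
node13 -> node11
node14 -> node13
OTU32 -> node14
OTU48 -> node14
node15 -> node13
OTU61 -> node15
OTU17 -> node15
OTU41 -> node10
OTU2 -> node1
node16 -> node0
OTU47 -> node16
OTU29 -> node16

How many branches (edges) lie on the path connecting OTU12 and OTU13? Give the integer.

The MRCA of OTU12 and OTU13 is the node subtending ((((((OTU12,OTU22),OTU53),OTU26),OTU30),OTU36),(OTU13,OTU38)).
From OTU12 up to that node: 6 branches. From OTU13 up to the same node: 2 branches. Total: 6 + 2 = 8.

8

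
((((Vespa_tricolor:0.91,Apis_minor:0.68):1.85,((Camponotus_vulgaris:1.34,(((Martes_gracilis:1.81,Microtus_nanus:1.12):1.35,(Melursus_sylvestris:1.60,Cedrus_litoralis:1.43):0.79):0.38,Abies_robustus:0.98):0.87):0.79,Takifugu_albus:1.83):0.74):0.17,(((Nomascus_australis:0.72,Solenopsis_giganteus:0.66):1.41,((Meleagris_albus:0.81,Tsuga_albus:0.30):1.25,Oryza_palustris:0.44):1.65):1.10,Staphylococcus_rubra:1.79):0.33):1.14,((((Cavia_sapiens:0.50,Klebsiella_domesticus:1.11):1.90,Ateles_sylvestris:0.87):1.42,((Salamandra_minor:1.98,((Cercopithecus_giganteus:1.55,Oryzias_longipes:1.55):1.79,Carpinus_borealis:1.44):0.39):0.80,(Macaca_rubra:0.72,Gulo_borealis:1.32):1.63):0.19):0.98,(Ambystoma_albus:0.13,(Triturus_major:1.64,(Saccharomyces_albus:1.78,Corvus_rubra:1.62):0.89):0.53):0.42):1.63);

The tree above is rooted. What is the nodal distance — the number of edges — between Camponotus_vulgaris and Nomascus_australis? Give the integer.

The MRCA of Camponotus_vulgaris and Nomascus_australis is the node subtending (((Vespa_tricolor,Apis_minor),((Camponotus_vulgaris,(((Martes_gracilis,Microtus_nanus),(Melursus_sylvestris,Cedrus_litoralis)),Abies_robustus)),Takifugu_albus)),(((Nomascus_australis,Solenopsis_giganteus),((Meleagris_albus,Tsuga_albus),Oryza_palustris)),Staphylococcus_rubra)).
From Camponotus_vulgaris up to that node: 4 branches. From Nomascus_australis up to the same node: 4 branches. Total: 4 + 4 = 8.

8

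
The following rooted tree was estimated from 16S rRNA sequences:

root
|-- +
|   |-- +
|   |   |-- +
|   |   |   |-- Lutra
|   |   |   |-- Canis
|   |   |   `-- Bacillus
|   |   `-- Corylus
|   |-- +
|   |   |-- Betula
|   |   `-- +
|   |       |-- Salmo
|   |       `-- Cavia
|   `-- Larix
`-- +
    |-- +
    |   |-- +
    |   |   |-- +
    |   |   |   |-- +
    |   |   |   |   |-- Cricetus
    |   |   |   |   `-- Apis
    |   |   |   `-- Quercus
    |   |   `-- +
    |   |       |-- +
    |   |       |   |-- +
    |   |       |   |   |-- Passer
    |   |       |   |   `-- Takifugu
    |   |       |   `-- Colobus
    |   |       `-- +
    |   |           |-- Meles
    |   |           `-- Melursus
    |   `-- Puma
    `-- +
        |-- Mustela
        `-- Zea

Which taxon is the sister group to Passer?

Passer attaches to the tree at the node subtending (Passer,Takifugu).
The other lineage descending from that same node — the sister group — is the single tip Takifugu.

Takifugu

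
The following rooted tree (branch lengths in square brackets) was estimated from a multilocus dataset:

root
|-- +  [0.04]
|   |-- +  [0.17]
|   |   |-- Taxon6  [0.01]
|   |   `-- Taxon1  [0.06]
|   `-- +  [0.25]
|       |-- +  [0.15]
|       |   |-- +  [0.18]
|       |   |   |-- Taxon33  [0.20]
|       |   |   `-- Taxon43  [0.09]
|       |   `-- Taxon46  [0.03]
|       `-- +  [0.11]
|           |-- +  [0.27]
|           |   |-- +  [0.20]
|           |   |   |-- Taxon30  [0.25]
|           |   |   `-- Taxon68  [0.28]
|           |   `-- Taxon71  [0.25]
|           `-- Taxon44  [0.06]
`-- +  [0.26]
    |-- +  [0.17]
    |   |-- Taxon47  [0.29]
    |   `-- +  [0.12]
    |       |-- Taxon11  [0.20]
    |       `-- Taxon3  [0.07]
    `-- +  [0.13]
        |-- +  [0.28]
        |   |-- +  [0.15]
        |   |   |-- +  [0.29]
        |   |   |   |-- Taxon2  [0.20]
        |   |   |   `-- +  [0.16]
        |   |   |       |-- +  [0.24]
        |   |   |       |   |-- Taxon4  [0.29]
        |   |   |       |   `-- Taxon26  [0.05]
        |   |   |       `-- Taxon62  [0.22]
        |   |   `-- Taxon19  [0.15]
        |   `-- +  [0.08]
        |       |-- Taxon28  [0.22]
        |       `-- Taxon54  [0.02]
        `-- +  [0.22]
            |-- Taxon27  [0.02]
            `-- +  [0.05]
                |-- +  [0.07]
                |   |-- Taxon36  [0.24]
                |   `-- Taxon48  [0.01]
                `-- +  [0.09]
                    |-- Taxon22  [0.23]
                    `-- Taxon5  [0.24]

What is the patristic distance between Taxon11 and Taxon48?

0.97

The path runs Taxon11 → … → MRCA → … → Taxon48; the MRCA is the node subtending ((Taxon47,(Taxon11,Taxon3)),((((Taxon2,((Taxon4,Taxon26),Taxon62)),Taxon19),(Taxon28,Taxon54)),(Taxon27,((Taxon36,Taxon48),(Taxon22,Taxon5))))).
Branch lengths along that path: 0.20 + 0.12 + 0.17 + 0.13 + 0.22 + 0.05 + 0.07 + 0.01 = 0.97.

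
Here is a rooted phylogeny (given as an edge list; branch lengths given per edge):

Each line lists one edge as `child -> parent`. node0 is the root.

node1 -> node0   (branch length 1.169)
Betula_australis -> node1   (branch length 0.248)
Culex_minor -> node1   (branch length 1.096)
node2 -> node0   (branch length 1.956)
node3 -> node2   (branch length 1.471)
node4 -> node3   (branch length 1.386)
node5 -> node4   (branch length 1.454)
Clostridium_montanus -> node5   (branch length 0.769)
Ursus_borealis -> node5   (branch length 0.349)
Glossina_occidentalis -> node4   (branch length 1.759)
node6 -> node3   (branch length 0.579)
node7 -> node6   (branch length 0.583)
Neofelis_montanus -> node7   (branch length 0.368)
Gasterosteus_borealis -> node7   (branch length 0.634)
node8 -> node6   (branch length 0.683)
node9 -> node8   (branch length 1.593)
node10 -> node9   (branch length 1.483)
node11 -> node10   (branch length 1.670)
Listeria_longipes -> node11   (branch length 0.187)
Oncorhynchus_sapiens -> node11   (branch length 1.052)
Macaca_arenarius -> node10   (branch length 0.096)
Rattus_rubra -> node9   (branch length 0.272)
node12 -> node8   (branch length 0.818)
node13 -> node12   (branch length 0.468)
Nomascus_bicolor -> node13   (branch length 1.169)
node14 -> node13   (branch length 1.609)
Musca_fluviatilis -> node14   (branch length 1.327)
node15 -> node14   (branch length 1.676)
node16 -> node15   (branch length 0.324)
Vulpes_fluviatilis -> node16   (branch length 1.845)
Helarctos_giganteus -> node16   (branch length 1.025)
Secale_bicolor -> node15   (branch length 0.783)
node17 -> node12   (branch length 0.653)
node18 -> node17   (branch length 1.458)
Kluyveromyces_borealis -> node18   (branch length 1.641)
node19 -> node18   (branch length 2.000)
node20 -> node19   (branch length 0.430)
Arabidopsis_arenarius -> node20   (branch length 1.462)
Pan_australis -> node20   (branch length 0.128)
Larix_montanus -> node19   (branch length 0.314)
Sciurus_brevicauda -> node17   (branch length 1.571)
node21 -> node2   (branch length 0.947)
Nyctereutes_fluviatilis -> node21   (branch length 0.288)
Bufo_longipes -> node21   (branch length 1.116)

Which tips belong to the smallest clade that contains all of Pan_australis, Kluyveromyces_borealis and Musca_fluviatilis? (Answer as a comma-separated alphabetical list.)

Tracing Pan_australis: it sits inside (Arabidopsis_arenarius,Pan_australis).
Tracing Kluyveromyces_borealis: it sits inside (Kluyveromyces_borealis,((Arabidopsis_arenarius,Pan_australis),Larix_montanus)).
Tracing Musca_fluviatilis: it sits inside (Musca_fluviatilis,((Vulpes_fluviatilis,Helarctos_giganteus),Secale_bicolor)).
The smallest clade enclosing all 3 is ((Nomascus_bicolor,(Musca_fluviatilis,((Vulpes_fluviatilis,Helarctos_giganteus),Secale_bicolor))),((Kluyveromyces_borealis,((Arabidopsis_arenarius,Pan_australis),Larix_montanus)),Sciurus_brevicauda)); the answer is its 10 terminal taxa in alphabetical order.

Arabidopsis_arenarius, Helarctos_giganteus, Kluyveromyces_borealis, Larix_montanus, Musca_fluviatilis, Nomascus_bicolor, Pan_australis, Sciurus_brevicauda, Secale_bicolor, Vulpes_fluviatilis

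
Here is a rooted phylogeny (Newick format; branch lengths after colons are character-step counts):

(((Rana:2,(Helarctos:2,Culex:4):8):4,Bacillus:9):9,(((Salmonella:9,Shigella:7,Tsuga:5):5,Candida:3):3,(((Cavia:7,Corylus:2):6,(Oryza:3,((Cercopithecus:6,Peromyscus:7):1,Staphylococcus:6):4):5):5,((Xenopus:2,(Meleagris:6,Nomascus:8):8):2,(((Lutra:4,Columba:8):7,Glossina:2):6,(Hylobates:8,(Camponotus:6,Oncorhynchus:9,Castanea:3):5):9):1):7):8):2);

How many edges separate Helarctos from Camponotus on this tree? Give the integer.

The MRCA of Helarctos and Camponotus is the root of the tree.
From Helarctos up to that node: 4 branches. From Camponotus up to the same node: 7 branches. Total: 4 + 7 = 11.

11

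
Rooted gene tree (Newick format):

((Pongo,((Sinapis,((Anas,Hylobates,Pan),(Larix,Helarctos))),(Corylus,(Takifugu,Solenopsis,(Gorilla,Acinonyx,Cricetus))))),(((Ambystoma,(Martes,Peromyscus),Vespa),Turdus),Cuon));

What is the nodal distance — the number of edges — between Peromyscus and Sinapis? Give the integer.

9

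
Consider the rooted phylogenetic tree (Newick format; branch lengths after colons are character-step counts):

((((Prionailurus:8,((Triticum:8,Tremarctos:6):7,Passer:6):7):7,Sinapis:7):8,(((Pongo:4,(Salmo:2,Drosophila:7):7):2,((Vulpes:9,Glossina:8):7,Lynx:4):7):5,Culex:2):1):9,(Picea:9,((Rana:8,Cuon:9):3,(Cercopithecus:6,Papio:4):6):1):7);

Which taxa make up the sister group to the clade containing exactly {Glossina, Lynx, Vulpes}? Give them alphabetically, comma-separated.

Drosophila, Pongo, Salmo

The clade containing exactly {Glossina, Lynx, Vulpes} attaches to the tree at the node subtending ((Pongo,(Salmo,Drosophila)),((Vulpes,Glossina),Lynx)).
The other lineage descending from that same node — the sister group — is (Pongo,(Salmo,Drosophila)); its 3 tips in alphabetical order are the answer.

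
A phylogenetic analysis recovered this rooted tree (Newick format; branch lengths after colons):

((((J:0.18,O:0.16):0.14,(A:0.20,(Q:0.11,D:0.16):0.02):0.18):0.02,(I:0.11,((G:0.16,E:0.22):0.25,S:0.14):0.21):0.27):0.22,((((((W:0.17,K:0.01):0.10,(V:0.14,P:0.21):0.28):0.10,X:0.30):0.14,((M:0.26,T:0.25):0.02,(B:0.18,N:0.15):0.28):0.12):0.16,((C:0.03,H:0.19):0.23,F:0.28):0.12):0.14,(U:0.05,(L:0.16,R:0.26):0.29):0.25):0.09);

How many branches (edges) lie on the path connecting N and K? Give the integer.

The MRCA of N and K is the node subtending ((((W,K),(V,P)),X),((M,T),(B,N))).
From N up to that node: 3 branches. From K up to the same node: 4 branches. Total: 3 + 4 = 7.

7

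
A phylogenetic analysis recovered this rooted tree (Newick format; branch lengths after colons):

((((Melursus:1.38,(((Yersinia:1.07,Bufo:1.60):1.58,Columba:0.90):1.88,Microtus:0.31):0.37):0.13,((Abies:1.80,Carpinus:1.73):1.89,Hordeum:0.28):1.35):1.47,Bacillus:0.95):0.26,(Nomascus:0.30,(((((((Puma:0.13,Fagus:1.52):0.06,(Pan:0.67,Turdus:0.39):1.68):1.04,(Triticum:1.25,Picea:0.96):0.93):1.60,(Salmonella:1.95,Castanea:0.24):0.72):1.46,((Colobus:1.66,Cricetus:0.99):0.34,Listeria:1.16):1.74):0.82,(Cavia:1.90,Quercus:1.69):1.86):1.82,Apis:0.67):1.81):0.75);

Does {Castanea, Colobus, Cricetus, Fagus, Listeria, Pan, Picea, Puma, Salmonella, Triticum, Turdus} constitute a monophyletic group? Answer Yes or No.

Yes

The most recent common ancestor of these taxa subtends (((((Puma,Fagus),(Pan,Turdus)),(Triticum,Picea)),(Salmonella,Castanea)),((Colobus,Cricetus),Listeria)).
That clade has exactly 11 tips — every listed taxon and nothing else — so the group is monophyletic.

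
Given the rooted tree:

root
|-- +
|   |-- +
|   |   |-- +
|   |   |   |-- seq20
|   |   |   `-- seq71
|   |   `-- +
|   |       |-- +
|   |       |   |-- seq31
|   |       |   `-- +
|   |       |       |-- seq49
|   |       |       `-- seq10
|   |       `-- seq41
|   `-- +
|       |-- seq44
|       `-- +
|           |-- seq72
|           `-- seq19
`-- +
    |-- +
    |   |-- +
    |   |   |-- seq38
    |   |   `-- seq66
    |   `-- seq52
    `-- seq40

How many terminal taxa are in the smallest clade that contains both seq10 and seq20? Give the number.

The MRCA of seq10 and seq20 is the node subtending ((seq20,seq71),((seq31,(seq49,seq10)),seq41)).
That clade contains 6 terminal taxa: seq10, seq20, seq31, seq41, seq49, seq71.

6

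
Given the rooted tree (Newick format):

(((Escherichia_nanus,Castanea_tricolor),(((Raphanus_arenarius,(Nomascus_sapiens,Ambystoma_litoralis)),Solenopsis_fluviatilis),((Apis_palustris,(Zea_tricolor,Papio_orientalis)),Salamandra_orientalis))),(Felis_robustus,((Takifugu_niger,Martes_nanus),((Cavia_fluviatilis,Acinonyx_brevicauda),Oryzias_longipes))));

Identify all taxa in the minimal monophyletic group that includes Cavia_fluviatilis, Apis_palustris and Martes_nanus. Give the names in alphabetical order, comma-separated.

Acinonyx_brevicauda, Ambystoma_litoralis, Apis_palustris, Castanea_tricolor, Cavia_fluviatilis, Escherichia_nanus, Felis_robustus, Martes_nanus, Nomascus_sapiens, Oryzias_longipes, Papio_orientalis, Raphanus_arenarius, Salamandra_orientalis, Solenopsis_fluviatilis, Takifugu_niger, Zea_tricolor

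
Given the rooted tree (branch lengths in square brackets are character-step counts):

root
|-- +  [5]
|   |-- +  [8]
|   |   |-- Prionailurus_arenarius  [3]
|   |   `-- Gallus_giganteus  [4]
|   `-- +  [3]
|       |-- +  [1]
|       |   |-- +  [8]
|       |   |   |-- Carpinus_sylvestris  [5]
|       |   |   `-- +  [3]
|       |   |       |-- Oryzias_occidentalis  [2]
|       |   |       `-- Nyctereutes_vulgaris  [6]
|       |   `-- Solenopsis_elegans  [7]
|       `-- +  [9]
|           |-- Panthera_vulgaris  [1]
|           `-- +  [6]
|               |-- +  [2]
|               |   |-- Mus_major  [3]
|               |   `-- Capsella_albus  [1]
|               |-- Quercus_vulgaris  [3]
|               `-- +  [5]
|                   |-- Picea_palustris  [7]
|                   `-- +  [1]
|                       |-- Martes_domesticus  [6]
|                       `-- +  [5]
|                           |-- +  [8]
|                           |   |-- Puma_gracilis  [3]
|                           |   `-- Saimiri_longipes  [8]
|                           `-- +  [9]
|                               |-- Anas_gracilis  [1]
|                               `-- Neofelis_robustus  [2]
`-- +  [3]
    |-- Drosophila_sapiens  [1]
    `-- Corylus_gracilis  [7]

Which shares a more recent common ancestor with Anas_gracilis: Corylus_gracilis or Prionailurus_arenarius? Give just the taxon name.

The MRCA of Anas_gracilis and Prionailurus_arenarius subtends ((Prionailurus_arenarius,Gallus_giganteus),(((Carpinus_sylvestris,(Oryzias_occidentalis,Nyctereutes_vulgaris)),Solenopsis_elegans),(Panthera_vulgaris,((Mus_major,Capsella_albus),Quercus_vulgaris,(Picea_palustris,(Martes_domesticus,((Puma_gracilis,Saimiri_longipes),(Anas_gracilis,Neofelis_robustus)))))))) (16 taxa).
The MRCA of Anas_gracilis and Corylus_gracilis is the root, subtending the entire tree (18 taxa).
The first is nested inside the second, so Anas_gracilis shares a more recent common ancestor with Prionailurus_arenarius.

Prionailurus_arenarius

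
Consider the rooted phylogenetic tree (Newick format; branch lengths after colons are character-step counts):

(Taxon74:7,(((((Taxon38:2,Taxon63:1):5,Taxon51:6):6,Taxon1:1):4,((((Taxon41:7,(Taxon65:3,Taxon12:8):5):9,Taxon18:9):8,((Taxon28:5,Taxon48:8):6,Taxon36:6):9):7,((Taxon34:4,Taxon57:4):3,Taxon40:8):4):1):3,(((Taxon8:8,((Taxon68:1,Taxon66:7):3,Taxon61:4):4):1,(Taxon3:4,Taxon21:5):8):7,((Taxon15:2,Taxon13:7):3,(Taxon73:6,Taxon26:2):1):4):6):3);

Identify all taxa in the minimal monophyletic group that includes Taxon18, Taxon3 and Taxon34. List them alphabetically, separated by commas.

Taxon1, Taxon12, Taxon13, Taxon15, Taxon18, Taxon21, Taxon26, Taxon28, Taxon3, Taxon34, Taxon36, Taxon38, Taxon40, Taxon41, Taxon48, Taxon51, Taxon57, Taxon61, Taxon63, Taxon65, Taxon66, Taxon68, Taxon73, Taxon8

Tracing Taxon18: it sits inside ((Taxon41,(Taxon65,Taxon12)),Taxon18).
Tracing Taxon3: it sits inside (Taxon3,Taxon21).
Tracing Taxon34: it sits inside (Taxon34,Taxon57).
The smallest clade enclosing all 3 is (((((Taxon38,Taxon63),Taxon51),Taxon1),((((Taxon41,(Taxon65,Taxon12)),Taxon18),((Taxon28,Taxon48),Taxon36)),((Taxon34,Taxon57),Taxon40))),(((Taxon8,((Taxon68,Taxon66),Taxon61)),(Taxon3,Taxon21)),((Taxon15,Taxon13),(Taxon73,Taxon26)))); the answer is its 24 terminal taxa in alphabetical order.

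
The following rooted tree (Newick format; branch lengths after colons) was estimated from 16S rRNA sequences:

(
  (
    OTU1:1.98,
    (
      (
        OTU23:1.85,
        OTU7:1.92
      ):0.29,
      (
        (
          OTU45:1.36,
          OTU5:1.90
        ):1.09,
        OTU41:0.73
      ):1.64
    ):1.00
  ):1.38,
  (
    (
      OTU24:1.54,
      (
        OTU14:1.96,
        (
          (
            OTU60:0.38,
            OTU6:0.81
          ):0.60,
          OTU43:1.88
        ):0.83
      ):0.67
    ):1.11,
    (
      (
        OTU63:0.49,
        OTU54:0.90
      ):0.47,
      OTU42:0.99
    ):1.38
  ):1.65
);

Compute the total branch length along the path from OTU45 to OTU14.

11.86

The path runs OTU45 → … → MRCA → … → OTU14; the MRCA is the root of the tree.
Branch lengths along that path: 1.36 + 1.09 + 1.64 + 1.00 + 1.38 + 1.65 + 1.11 + 0.67 + 1.96 = 11.86.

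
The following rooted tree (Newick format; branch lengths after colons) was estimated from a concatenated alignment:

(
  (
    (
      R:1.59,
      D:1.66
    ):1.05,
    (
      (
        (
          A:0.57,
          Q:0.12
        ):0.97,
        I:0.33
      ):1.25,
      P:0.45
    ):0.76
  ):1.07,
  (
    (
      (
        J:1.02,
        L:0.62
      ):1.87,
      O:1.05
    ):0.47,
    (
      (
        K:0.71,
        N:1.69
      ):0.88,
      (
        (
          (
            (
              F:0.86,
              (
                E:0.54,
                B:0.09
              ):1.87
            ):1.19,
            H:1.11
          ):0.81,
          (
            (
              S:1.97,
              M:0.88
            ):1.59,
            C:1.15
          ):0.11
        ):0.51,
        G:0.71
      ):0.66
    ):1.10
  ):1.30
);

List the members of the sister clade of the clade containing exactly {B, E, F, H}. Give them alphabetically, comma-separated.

C, M, S

The clade containing exactly {B, E, F, H} attaches to the tree at the node subtending (((F,(E,B)),H),((S,M),C)).
The other lineage descending from that same node — the sister group — is ((S,M),C); its 3 tips in alphabetical order are the answer.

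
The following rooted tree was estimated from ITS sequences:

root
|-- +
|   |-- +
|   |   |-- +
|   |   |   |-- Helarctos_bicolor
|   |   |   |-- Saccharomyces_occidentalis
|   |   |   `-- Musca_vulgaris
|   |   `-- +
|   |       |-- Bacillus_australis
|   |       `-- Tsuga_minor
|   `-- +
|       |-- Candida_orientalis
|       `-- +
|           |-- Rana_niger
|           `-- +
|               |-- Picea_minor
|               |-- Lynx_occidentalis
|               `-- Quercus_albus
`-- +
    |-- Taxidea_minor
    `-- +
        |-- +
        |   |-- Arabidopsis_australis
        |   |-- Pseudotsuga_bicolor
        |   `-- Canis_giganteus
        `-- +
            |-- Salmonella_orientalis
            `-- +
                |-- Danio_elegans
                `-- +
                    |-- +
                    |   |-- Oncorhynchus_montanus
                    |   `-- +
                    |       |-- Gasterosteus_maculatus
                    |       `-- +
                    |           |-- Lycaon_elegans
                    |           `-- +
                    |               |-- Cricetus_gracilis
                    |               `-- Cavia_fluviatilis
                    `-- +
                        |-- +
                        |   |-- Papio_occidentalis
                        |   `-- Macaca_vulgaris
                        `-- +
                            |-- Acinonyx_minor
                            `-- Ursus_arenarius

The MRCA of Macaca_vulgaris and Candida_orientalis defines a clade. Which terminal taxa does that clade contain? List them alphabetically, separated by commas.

Acinonyx_minor, Arabidopsis_australis, Bacillus_australis, Candida_orientalis, Canis_giganteus, Cavia_fluviatilis, Cricetus_gracilis, Danio_elegans, Gasterosteus_maculatus, Helarctos_bicolor, Lycaon_elegans, Lynx_occidentalis, Macaca_vulgaris, Musca_vulgaris, Oncorhynchus_montanus, Papio_occidentalis, Picea_minor, Pseudotsuga_bicolor, Quercus_albus, Rana_niger, Saccharomyces_occidentalis, Salmonella_orientalis, Taxidea_minor, Tsuga_minor, Ursus_arenarius

Tracing Macaca_vulgaris: it sits inside (Papio_occidentalis,Macaca_vulgaris).
Tracing Candida_orientalis: it sits inside (Candida_orientalis,(Rana_niger,(Picea_minor,Lynx_occidentalis,Quercus_albus))).
The smallest clade enclosing both is the whole tree (their MRCA is the root), so the answer is all 25 tips in alphabetical order.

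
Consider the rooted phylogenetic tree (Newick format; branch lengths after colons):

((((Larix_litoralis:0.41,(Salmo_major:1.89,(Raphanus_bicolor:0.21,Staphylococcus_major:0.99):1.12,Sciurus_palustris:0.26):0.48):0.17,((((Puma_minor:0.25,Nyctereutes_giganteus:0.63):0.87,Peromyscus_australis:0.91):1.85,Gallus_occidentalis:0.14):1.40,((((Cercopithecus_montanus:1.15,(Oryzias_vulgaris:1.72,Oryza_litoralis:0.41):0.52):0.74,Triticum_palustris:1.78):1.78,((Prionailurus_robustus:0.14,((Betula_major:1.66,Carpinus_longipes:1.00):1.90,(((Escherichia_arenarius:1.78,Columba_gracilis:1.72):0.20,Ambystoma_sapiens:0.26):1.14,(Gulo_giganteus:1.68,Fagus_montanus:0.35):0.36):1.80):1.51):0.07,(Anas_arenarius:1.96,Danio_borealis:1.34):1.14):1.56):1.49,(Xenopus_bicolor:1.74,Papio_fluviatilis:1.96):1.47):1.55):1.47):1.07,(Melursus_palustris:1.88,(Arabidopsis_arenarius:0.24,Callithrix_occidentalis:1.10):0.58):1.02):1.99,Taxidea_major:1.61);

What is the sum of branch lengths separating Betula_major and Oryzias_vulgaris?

The path runs Betula_major → … → MRCA → … → Oryzias_vulgaris; the MRCA is the node subtending (((Cercopithecus_montanus,(Oryzias_vulgaris,Oryza_litoralis)),Triticum_palustris),((Prionailurus_robustus,((Betula_major,Carpinus_longipes),(((Escherichia_arenarius,Columba_gracilis),Ambystoma_sapiens),(Gulo_giganteus,Fagus_montanus)))),(Anas_arenarius,Danio_borealis))).
Branch lengths along that path: 1.66 + 1.90 + 1.51 + 0.07 + 1.56 + 1.78 + 0.74 + 0.52 + 1.72 = 11.46.

11.46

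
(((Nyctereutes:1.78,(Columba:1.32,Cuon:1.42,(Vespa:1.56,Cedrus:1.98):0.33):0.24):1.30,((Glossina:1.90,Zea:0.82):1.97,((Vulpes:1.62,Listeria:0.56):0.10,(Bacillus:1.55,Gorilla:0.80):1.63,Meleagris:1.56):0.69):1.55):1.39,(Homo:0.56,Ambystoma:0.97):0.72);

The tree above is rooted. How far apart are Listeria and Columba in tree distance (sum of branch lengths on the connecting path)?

5.76

The path runs Listeria → … → MRCA → … → Columba; the MRCA is the node subtending ((Nyctereutes,(Columba,Cuon,(Vespa,Cedrus))),((Glossina,Zea),((Vulpes,Listeria),(Bacillus,Gorilla),Meleagris))).
Branch lengths along that path: 0.56 + 0.10 + 0.69 + 1.55 + 1.30 + 0.24 + 1.32 = 5.76.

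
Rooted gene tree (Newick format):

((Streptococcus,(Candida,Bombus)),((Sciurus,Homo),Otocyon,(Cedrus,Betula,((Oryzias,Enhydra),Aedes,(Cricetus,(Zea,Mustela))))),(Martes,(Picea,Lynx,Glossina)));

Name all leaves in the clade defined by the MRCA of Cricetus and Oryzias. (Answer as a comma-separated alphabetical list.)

Tracing Cricetus: it sits inside (Cricetus,(Zea,Mustela)).
Tracing Oryzias: it sits inside (Oryzias,Enhydra).
The smallest clade enclosing both is ((Oryzias,Enhydra),Aedes,(Cricetus,(Zea,Mustela))); the answer is its 6 terminal taxa in alphabetical order.

Aedes, Cricetus, Enhydra, Mustela, Oryzias, Zea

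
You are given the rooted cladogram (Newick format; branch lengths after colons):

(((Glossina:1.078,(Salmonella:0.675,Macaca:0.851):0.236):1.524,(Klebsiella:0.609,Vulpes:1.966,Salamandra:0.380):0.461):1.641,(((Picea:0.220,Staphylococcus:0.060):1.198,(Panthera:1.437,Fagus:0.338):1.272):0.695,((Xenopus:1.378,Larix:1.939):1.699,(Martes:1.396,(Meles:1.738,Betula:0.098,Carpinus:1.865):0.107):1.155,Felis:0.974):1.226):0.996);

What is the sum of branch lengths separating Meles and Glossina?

9.465

The path runs Meles → … → MRCA → … → Glossina; the MRCA is the root of the tree.
Branch lengths along that path: 1.738 + 0.107 + 1.155 + 1.226 + 0.996 + 1.641 + 1.524 + 1.078 = 9.465.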